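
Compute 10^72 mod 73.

10^1 ≡ 10 (mod 73)
10^2 ≡ 10^2 = 100 ≡ 27 (mod 73)
10^4 ≡ 27^2 = 729 ≡ 72 (mod 73)
10^8 ≡ 72^2 = 5184 ≡ 1 (mod 73)
10^16 ≡ 1^2 = 1 ≡ 1 (mod 73)
10^32 ≡ 1^2 = 1 ≡ 1 (mod 73)
10^64 ≡ 1^2 = 1 ≡ 1 (mod 73)
72 = 64 + 8 in binary powers of 2.
So 10^72 ≡ 1 · 1 ≡ 1 (mod 73).
Since the result is 1, base 10 gives no evidence that 73 is composite.

1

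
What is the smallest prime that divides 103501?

103501 is odd.
Digit sum 10, not divisible by 3.
Ends in 1: not divisible by 5.
7: 103501 = 7·14785 + 6
11: 103501 = 11·9409 + 2
13: 103501 = 13·7961 + 8
17: 103501 = 17·6088 + 5
19: 103501 = 19·5447 + 8
23: 103501 = 23·4500 + 1
29: 103501 = 29·3569

29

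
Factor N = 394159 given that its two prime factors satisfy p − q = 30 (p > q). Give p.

Since p = q + 30, we have 394159 = q(q + 30), so q² + 30q − 394159 = 0.
Discriminant: 30² + 4·394159 = 900 + 1576636 = 1577536; √1577536 = 1256.
q = (−30 + 1256)/2 = 613, and p = q + 30 = 643.
Check: 613 · 643 = 394159.

643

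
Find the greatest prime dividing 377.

377 = 13 · 29
29 is prime.
So 377 = 13 · 29; the largest prime factor is 29.

29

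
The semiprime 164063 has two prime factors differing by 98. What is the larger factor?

Since p = q + 98, we have 164063 = q(q + 98), so q² + 98q − 164063 = 0.
Discriminant: 98² + 4·164063 = 9604 + 656252 = 665856; √665856 = 816.
q = (−98 + 816)/2 = 359, and p = q + 98 = 457.
Check: 359 · 457 = 164063.

457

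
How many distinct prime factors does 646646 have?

6

646646 = 2 · 323323
323323 = 7 · 46189
46189 = 11 · 4199
4199 = 13 · 323
323 = 17 · 19
646646 = 2 · 7 · 11 · 13 · 17 · 19, which has 6 distinct prime factors.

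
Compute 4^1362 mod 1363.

4^1 ≡ 4 (mod 1363)
4^2 ≡ 4^2 = 16 ≡ 16 (mod 1363)
4^4 ≡ 16^2 = 256 ≡ 256 (mod 1363)
4^8 ≡ 256^2 = 65536 ≡ 112 (mod 1363)
4^16 ≡ 112^2 = 12544 ≡ 277 (mod 1363)
4^32 ≡ 277^2 = 76729 ≡ 401 (mod 1363)
4^64 ≡ 401^2 = 160801 ≡ 1330 (mod 1363)
4^128 ≡ 1330^2 = 1768900 ≡ 1089 (mod 1363)
4^256 ≡ 1089^2 = 1185921 ≡ 111 (mod 1363)
4^512 ≡ 111^2 = 12321 ≡ 54 (mod 1363)
4^1024 ≡ 54^2 = 2916 ≡ 190 (mod 1363)
1362 = 1024 + 256 + 64 + 16 + 2 in binary powers of 2.
So 4^1362 ≡ 190 · 111 · 1330 · 277 · 16 ≡ 836 (mod 1363).
Since 836 ≠ 1, base 4 is a Fermat witness: 1363 is composite.

836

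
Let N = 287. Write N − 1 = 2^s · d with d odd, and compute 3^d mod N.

96

287 − 1 = 286 = 2^1 · 143, so d = 143.
3^1 ≡ 3 (mod 287)
3^2 ≡ 3^2 = 9 ≡ 9 (mod 287)
3^4 ≡ 9^2 = 81 ≡ 81 (mod 287)
3^8 ≡ 81^2 = 6561 ≡ 247 (mod 287)
3^16 ≡ 247^2 = 61009 ≡ 165 (mod 287)
3^32 ≡ 165^2 = 27225 ≡ 247 (mod 287)
3^64 ≡ 247^2 = 61009 ≡ 165 (mod 287)
3^128 ≡ 165^2 = 27225 ≡ 247 (mod 287)
143 = 128 + 8 + 4 + 2 + 1 in binary powers of 2.
So 3^143 ≡ 247 · 247 · 81 · 9 · 3 ≡ 96 (mod 287).
Squaring chain: 96; never reaches −1, so base 3 is a Miller–Rabin witness that 287 is composite.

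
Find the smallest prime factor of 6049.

23

6049 is odd.
Digit sum 19, not divisible by 3.
Ends in 9: not divisible by 5.
7: 6049 = 7·864 + 1
11: 6049 = 11·549 + 10
13: 6049 = 13·465 + 4
17: 6049 = 17·355 + 14
19: 6049 = 19·318 + 7
23: 6049 = 23·263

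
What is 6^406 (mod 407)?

6^1 ≡ 6 (mod 407)
6^2 ≡ 6^2 = 36 ≡ 36 (mod 407)
6^4 ≡ 36^2 = 1296 ≡ 75 (mod 407)
6^8 ≡ 75^2 = 5625 ≡ 334 (mod 407)
6^16 ≡ 334^2 = 111556 ≡ 38 (mod 407)
6^32 ≡ 38^2 = 1444 ≡ 223 (mod 407)
6^64 ≡ 223^2 = 49729 ≡ 75 (mod 407)
6^128 ≡ 75^2 = 5625 ≡ 334 (mod 407)
6^256 ≡ 334^2 = 111556 ≡ 38 (mod 407)
406 = 256 + 128 + 16 + 4 + 2 in binary powers of 2.
So 6^406 ≡ 38 · 334 · 38 · 75 · 36 ≡ 258 (mod 407).
Since 258 ≠ 1, base 6 is a Fermat witness: 407 is composite.

258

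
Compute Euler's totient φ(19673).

19380

Factor: 19673 = 103 · 191.
φ(19673) = (103−1) · (191−1) = 102 · 190 = 19380.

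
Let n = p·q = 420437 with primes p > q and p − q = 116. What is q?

593

Since p = q + 116, we have 420437 = q(q + 116), so q² + 116q − 420437 = 0.
Discriminant: 116² + 4·420437 = 13456 + 1681748 = 1695204; √1695204 = 1302.
q = (−116 + 1302)/2 = 593, and p = q + 116 = 709.
Check: 593 · 709 = 420437.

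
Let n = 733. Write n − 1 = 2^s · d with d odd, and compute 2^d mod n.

380

733 − 1 = 732 = 2^2 · 183, so d = 183.
2^1 ≡ 2 (mod 733)
2^2 ≡ 2^2 = 4 ≡ 4 (mod 733)
2^4 ≡ 4^2 = 16 ≡ 16 (mod 733)
2^8 ≡ 16^2 = 256 ≡ 256 (mod 733)
2^16 ≡ 256^2 = 65536 ≡ 299 (mod 733)
2^32 ≡ 299^2 = 89401 ≡ 708 (mod 733)
2^64 ≡ 708^2 = 501264 ≡ 625 (mod 733)
2^128 ≡ 625^2 = 390625 ≡ 669 (mod 733)
183 = 128 + 32 + 16 + 4 + 2 + 1 in binary powers of 2.
So 2^183 ≡ 669 · 708 · 299 · 16 · 4 · 2 ≡ 380 (mod 733).
Squaring chain: 380 → 732; reaches −1, so base 2 does not prove 733 composite.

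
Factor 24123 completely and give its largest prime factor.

43

24123 = 3 · 8041
8041 = 11 · 731
731 = 17 · 43
43 is prime.
So 24123 = 3 · 11 · 17 · 43; the largest prime factor is 43.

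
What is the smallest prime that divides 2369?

23

2369 is odd.
Digit sum 20, not divisible by 3.
Ends in 9: not divisible by 5.
7: 2369 = 7·338 + 3
11: 2369 = 11·215 + 4
13: 2369 = 13·182 + 3
17: 2369 = 17·139 + 6
19: 2369 = 19·124 + 13
23: 2369 = 23·103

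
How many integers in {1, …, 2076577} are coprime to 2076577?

2025072

Factor: 2076577 = 83 · 127 · 197.
φ(2076577) = (83−1) · (127−1) · (197−1) = 82 · 126 · 196 = 2025072.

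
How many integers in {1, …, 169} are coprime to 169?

Factor: 169 = 13^2.
φ(169) = 13^1·(13−1) = 156.

156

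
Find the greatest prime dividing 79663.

79663 = 29 · 2747
2747 = 41 · 67
67 is prime.
So 79663 = 29 · 41 · 67; the largest prime factor is 67.

67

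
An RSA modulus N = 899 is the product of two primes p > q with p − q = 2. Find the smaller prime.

Since p = q + 2, we have 899 = q(q + 2), so q² + 2q − 899 = 0.
Discriminant: 2² + 4·899 = 4 + 3596 = 3600; √3600 = 60.
q = (−2 + 60)/2 = 29, and p = q + 2 = 31.
Check: 29 · 31 = 899.

29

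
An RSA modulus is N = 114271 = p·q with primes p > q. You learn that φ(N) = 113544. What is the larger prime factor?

499

φ(n) = (p−1)(q−1) = n − (p+q) + 1, so p + q = 114271 − 113544 + 1 = 728.
p and q are the roots of t² − 728t + 114271 = 0.
Discriminant: 728² − 4·114271 = 529984 − 457084 = 72900; √72900 = 270.
q = (728 − 270)/2 = 229, p = (728 + 270)/2 = 499.
Check: 229 · 499 = 114271.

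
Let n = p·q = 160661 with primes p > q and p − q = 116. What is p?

463

Since p = q + 116, we have 160661 = q(q + 116), so q² + 116q − 160661 = 0.
Discriminant: 116² + 4·160661 = 13456 + 642644 = 656100; √656100 = 810.
q = (−116 + 810)/2 = 347, and p = q + 116 = 463.
Check: 347 · 463 = 160661.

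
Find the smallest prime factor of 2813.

29

2813 is odd.
Digit sum 14, not divisible by 3.
Ends in 3: not divisible by 5.
7: 2813 = 7·401 + 6
11: 2813 = 11·255 + 8
13: 2813 = 13·216 + 5
17: 2813 = 17·165 + 8
19: 2813 = 19·148 + 1
23: 2813 = 23·122 + 7
29: 2813 = 29·97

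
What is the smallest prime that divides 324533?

324533 is odd.
Digit sum 20, not divisible by 3.
Ends in 3: not divisible by 5.
7: 324533 = 7·46361 + 6
11: 324533 = 11·29503

11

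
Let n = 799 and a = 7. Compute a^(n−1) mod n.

773

7^1 ≡ 7 (mod 799)
7^2 ≡ 7^2 = 49 ≡ 49 (mod 799)
7^4 ≡ 49^2 = 2401 ≡ 4 (mod 799)
7^8 ≡ 4^2 = 16 ≡ 16 (mod 799)
7^16 ≡ 16^2 = 256 ≡ 256 (mod 799)
7^32 ≡ 256^2 = 65536 ≡ 18 (mod 799)
7^64 ≡ 18^2 = 324 ≡ 324 (mod 799)
7^128 ≡ 324^2 = 104976 ≡ 307 (mod 799)
7^256 ≡ 307^2 = 94249 ≡ 766 (mod 799)
7^512 ≡ 766^2 = 586756 ≡ 290 (mod 799)
798 = 512 + 256 + 16 + 8 + 4 + 2 in binary powers of 2.
So 7^798 ≡ 290 · 766 · 256 · 16 · 4 · 49 ≡ 773 (mod 799).
Since 773 ≠ 1, base 7 is a Fermat witness: 799 is composite.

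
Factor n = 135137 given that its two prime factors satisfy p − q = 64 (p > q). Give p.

Since p = q + 64, we have 135137 = q(q + 64), so q² + 64q − 135137 = 0.
Discriminant: 64² + 4·135137 = 4096 + 540548 = 544644; √544644 = 738.
q = (−64 + 738)/2 = 337, and p = q + 64 = 401.
Check: 337 · 401 = 135137.

401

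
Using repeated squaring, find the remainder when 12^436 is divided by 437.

292

12^1 ≡ 12 (mod 437)
12^2 ≡ 12^2 = 144 ≡ 144 (mod 437)
12^4 ≡ 144^2 = 20736 ≡ 197 (mod 437)
12^8 ≡ 197^2 = 38809 ≡ 353 (mod 437)
12^16 ≡ 353^2 = 124609 ≡ 64 (mod 437)
12^32 ≡ 64^2 = 4096 ≡ 163 (mod 437)
12^64 ≡ 163^2 = 26569 ≡ 349 (mod 437)
12^128 ≡ 349^2 = 121801 ≡ 315 (mod 437)
12^256 ≡ 315^2 = 99225 ≡ 26 (mod 437)
436 = 256 + 128 + 32 + 16 + 4 in binary powers of 2.
So 12^436 ≡ 26 · 315 · 163 · 64 · 197 ≡ 292 (mod 437).
Since 292 ≠ 1, base 12 is a Fermat witness: 437 is composite.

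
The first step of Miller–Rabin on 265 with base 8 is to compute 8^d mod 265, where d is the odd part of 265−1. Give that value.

265 − 1 = 264 = 2^3 · 33, so d = 33.
8^1 ≡ 8 (mod 265)
8^2 ≡ 8^2 = 64 ≡ 64 (mod 265)
8^4 ≡ 64^2 = 4096 ≡ 121 (mod 265)
8^8 ≡ 121^2 = 14641 ≡ 66 (mod 265)
8^16 ≡ 66^2 = 4356 ≡ 116 (mod 265)
8^32 ≡ 116^2 = 13456 ≡ 206 (mod 265)
33 = 32 + 1 in binary powers of 2.
So 8^33 ≡ 206 · 8 ≡ 58 (mod 265).
Squaring chain: 58 → 184 → 201; never reaches −1, so base 8 is a Miller–Rabin witness that 265 is composite.

58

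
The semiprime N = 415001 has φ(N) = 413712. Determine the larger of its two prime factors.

φ(n) = (p−1)(q−1) = n − (p+q) + 1, so p + q = 415001 − 413712 + 1 = 1290.
p and q are the roots of t² − 1290t + 415001 = 0.
Discriminant: 1290² − 4·415001 = 1664100 − 1660004 = 4096; √4096 = 64.
q = (1290 − 64)/2 = 613, p = (1290 + 64)/2 = 677.
Check: 613 · 677 = 415001.

677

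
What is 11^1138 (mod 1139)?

11^1 ≡ 11 (mod 1139)
11^2 ≡ 11^2 = 121 ≡ 121 (mod 1139)
11^4 ≡ 121^2 = 14641 ≡ 973 (mod 1139)
11^8 ≡ 973^2 = 946729 ≡ 220 (mod 1139)
11^16 ≡ 220^2 = 48400 ≡ 562 (mod 1139)
11^32 ≡ 562^2 = 315844 ≡ 341 (mod 1139)
11^64 ≡ 341^2 = 116281 ≡ 103 (mod 1139)
11^128 ≡ 103^2 = 10609 ≡ 358 (mod 1139)
11^256 ≡ 358^2 = 128164 ≡ 596 (mod 1139)
11^512 ≡ 596^2 = 355216 ≡ 987 (mod 1139)
11^1024 ≡ 987^2 = 974169 ≡ 324 (mod 1139)
1138 = 1024 + 64 + 32 + 16 + 2 in binary powers of 2.
So 11^1138 ≡ 324 · 103 · 341 · 562 · 121 ≡ 495 (mod 1139).
Since 495 ≠ 1, base 11 is a Fermat witness: 1139 is composite.

495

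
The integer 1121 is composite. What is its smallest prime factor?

1121 is odd.
Digit sum 5, not divisible by 3.
Ends in 1: not divisible by 5.
7: 1121 = 7·160 + 1
11: 1121 = 11·101 + 10
13: 1121 = 13·86 + 3
17: 1121 = 17·65 + 16
19: 1121 = 19·59

19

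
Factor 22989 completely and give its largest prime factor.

22989 = 3 · 7663
7663 = 79 · 97
97 is prime.
So 22989 = 3 · 79 · 97; the largest prime factor is 97.

97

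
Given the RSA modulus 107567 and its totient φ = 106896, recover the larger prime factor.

φ(n) = (p−1)(q−1) = n − (p+q) + 1, so p + q = 107567 − 106896 + 1 = 672.
p and q are the roots of t² − 672t + 107567 = 0.
Discriminant: 672² − 4·107567 = 451584 − 430268 = 21316; √21316 = 146.
q = (672 − 146)/2 = 263, p = (672 + 146)/2 = 409.
Check: 263 · 409 = 107567.

409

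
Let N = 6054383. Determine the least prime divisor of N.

6054383 is odd.
Digit sum 29, not divisible by 3.
Ends in 3: not divisible by 5.
7: 6054383 = 7·864911 + 6
11: 6054383 = 11·550398 + 5
13: 6054383 = 13·465721 + 10
17: 6054383 = 17·356140 + 3
19: 6054383 = 19·318651 + 14
23: 6054383 = 23·263234 + 1
29: 6054383 = 29·208771 + 24
31: 6054383 = 31·195302 + 21
37: 6054383 = 37·163631 + 36
41: 6054383 = 41·147667 + 36
43: 6054383 = 43·140799 + 26
47: 6054383 = 47·128816 + 31
53: 6054383 = 53·114233 + 34
59: 6054383 = 59·102616 + 39
61: 6054383 = 61·99252 + 11
67: 6054383 = 67·90363 + 62
71: 6054383 = 71·85273

71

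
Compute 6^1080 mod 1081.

243

6^1 ≡ 6 (mod 1081)
6^2 ≡ 6^2 = 36 ≡ 36 (mod 1081)
6^4 ≡ 36^2 = 1296 ≡ 215 (mod 1081)
6^8 ≡ 215^2 = 46225 ≡ 823 (mod 1081)
6^16 ≡ 823^2 = 677329 ≡ 623 (mod 1081)
6^32 ≡ 623^2 = 388129 ≡ 50 (mod 1081)
6^64 ≡ 50^2 = 2500 ≡ 338 (mod 1081)
6^128 ≡ 338^2 = 114244 ≡ 739 (mod 1081)
6^256 ≡ 739^2 = 546121 ≡ 216 (mod 1081)
6^512 ≡ 216^2 = 46656 ≡ 173 (mod 1081)
6^1024 ≡ 173^2 = 29929 ≡ 742 (mod 1081)
1080 = 1024 + 32 + 16 + 8 in binary powers of 2.
So 6^1080 ≡ 742 · 50 · 623 · 823 ≡ 243 (mod 1081).
Since 243 ≠ 1, base 6 is a Fermat witness: 1081 is composite.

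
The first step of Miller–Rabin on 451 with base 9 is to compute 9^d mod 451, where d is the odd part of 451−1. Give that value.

451 − 1 = 450 = 2^1 · 225, so d = 225.
9^1 ≡ 9 (mod 451)
9^2 ≡ 9^2 = 81 ≡ 81 (mod 451)
9^4 ≡ 81^2 = 6561 ≡ 247 (mod 451)
9^8 ≡ 247^2 = 61009 ≡ 124 (mod 451)
9^16 ≡ 124^2 = 15376 ≡ 42 (mod 451)
9^32 ≡ 42^2 = 1764 ≡ 411 (mod 451)
9^64 ≡ 411^2 = 168921 ≡ 247 (mod 451)
9^128 ≡ 247^2 = 61009 ≡ 124 (mod 451)
225 = 128 + 64 + 32 + 1 in binary powers of 2.
So 9^225 ≡ 124 · 247 · 411 · 9 ≡ 419 (mod 451).
Squaring chain: 419; never reaches −1, so base 9 is a Miller–Rabin witness that 451 is composite.

419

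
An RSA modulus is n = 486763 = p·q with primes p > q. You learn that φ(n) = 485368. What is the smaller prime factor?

677

φ(n) = (p−1)(q−1) = n − (p+q) + 1, so p + q = 486763 − 485368 + 1 = 1396.
p and q are the roots of t² − 1396t + 486763 = 0.
Discriminant: 1396² − 4·486763 = 1948816 − 1947052 = 1764; √1764 = 42.
q = (1396 − 42)/2 = 677, p = (1396 + 42)/2 = 719.
Check: 677 · 719 = 486763.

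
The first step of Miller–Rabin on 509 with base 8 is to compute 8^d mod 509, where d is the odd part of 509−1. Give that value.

208

509 − 1 = 508 = 2^2 · 127, so d = 127.
8^1 ≡ 8 (mod 509)
8^2 ≡ 8^2 = 64 ≡ 64 (mod 509)
8^4 ≡ 64^2 = 4096 ≡ 24 (mod 509)
8^8 ≡ 24^2 = 576 ≡ 67 (mod 509)
8^16 ≡ 67^2 = 4489 ≡ 417 (mod 509)
8^32 ≡ 417^2 = 173889 ≡ 320 (mod 509)
8^64 ≡ 320^2 = 102400 ≡ 91 (mod 509)
127 = 64 + 32 + 16 + 8 + 4 + 2 + 1 in binary powers of 2.
So 8^127 ≡ 91 · 320 · 417 · 67 · 24 · 64 · 8 ≡ 208 (mod 509).
Squaring chain: 208 → 508; reaches −1, so base 8 does not prove 509 composite.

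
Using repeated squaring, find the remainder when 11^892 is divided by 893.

410

11^1 ≡ 11 (mod 893)
11^2 ≡ 11^2 = 121 ≡ 121 (mod 893)
11^4 ≡ 121^2 = 14641 ≡ 353 (mod 893)
11^8 ≡ 353^2 = 124609 ≡ 482 (mod 893)
11^16 ≡ 482^2 = 232324 ≡ 144 (mod 893)
11^32 ≡ 144^2 = 20736 ≡ 197 (mod 893)
11^64 ≡ 197^2 = 38809 ≡ 410 (mod 893)
11^128 ≡ 410^2 = 168100 ≡ 216 (mod 893)
11^256 ≡ 216^2 = 46656 ≡ 220 (mod 893)
11^512 ≡ 220^2 = 48400 ≡ 178 (mod 893)
892 = 512 + 256 + 64 + 32 + 16 + 8 + 4 in binary powers of 2.
So 11^892 ≡ 178 · 220 · 410 · 197 · 144 · 482 · 353 ≡ 410 (mod 893).
Since 410 ≠ 1, base 11 is a Fermat witness: 893 is composite.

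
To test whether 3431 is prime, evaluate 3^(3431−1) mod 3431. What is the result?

3^1 ≡ 3 (mod 3431)
3^2 ≡ 3^2 = 9 ≡ 9 (mod 3431)
3^4 ≡ 9^2 = 81 ≡ 81 (mod 3431)
3^8 ≡ 81^2 = 6561 ≡ 3130 (mod 3431)
3^16 ≡ 3130^2 = 9796900 ≡ 1395 (mod 3431)
3^32 ≡ 1395^2 = 1946025 ≡ 648 (mod 3431)
3^64 ≡ 648^2 = 419904 ≡ 1322 (mod 3431)
3^128 ≡ 1322^2 = 1747684 ≡ 1305 (mod 3431)
3^256 ≡ 1305^2 = 1703025 ≡ 1249 (mod 3431)
3^512 ≡ 1249^2 = 1560001 ≡ 2327 (mod 3431)
3^1024 ≡ 2327^2 = 5414929 ≡ 811 (mod 3431)
3^2048 ≡ 811^2 = 657721 ≡ 2400 (mod 3431)
3430 = 2048 + 1024 + 256 + 64 + 32 + 4 + 2 in binary powers of 2.
So 3^3430 ≡ 2400 · 811 · 1249 · 1322 · 648 · 81 · 9 ≡ 1014 (mod 3431).
Since 1014 ≠ 1, base 3 is a Fermat witness: 3431 is composite.

1014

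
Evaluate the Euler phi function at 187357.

Factor: 187357 = 17 · 103 · 107.
φ(187357) = (17−1) · (103−1) · (107−1) = 16 · 102 · 106 = 172992.

172992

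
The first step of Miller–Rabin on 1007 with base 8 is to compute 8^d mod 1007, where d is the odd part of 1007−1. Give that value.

373

1007 − 1 = 1006 = 2^1 · 503, so d = 503.
8^1 ≡ 8 (mod 1007)
8^2 ≡ 8^2 = 64 ≡ 64 (mod 1007)
8^4 ≡ 64^2 = 4096 ≡ 68 (mod 1007)
8^8 ≡ 68^2 = 4624 ≡ 596 (mod 1007)
8^16 ≡ 596^2 = 355216 ≡ 752 (mod 1007)
8^32 ≡ 752^2 = 565504 ≡ 577 (mod 1007)
8^64 ≡ 577^2 = 332929 ≡ 619 (mod 1007)
8^128 ≡ 619^2 = 383161 ≡ 501 (mod 1007)
8^256 ≡ 501^2 = 251001 ≡ 258 (mod 1007)
503 = 256 + 128 + 64 + 32 + 16 + 4 + 2 + 1 in binary powers of 2.
So 8^503 ≡ 258 · 501 · 619 · 577 · 752 · 68 · 64 · 8 ≡ 373 (mod 1007).
Squaring chain: 373; never reaches −1, so base 8 is a Miller–Rabin witness that 1007 is composite.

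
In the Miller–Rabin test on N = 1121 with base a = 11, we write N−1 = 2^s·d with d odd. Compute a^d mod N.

1121 − 1 = 1120 = 2^5 · 35, so d = 35.
11^1 ≡ 11 (mod 1121)
11^2 ≡ 11^2 = 121 ≡ 121 (mod 1121)
11^4 ≡ 121^2 = 14641 ≡ 68 (mod 1121)
11^8 ≡ 68^2 = 4624 ≡ 140 (mod 1121)
11^16 ≡ 140^2 = 19600 ≡ 543 (mod 1121)
11^32 ≡ 543^2 = 294849 ≡ 26 (mod 1121)
35 = 32 + 2 + 1 in binary powers of 2.
So 11^35 ≡ 26 · 121 · 11 ≡ 976 (mod 1121).
Squaring chain: 976 → 847 → 1090 → 961 → 938; never reaches −1, so base 11 is a Miller–Rabin witness that 1121 is composite.

976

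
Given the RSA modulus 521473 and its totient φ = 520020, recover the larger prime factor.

811

φ(n) = (p−1)(q−1) = n − (p+q) + 1, so p + q = 521473 − 520020 + 1 = 1454.
p and q are the roots of t² − 1454t + 521473 = 0.
Discriminant: 1454² − 4·521473 = 2114116 − 2085892 = 28224; √28224 = 168.
q = (1454 − 168)/2 = 643, p = (1454 + 168)/2 = 811.
Check: 643 · 811 = 521473.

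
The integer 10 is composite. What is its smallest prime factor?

2

10 is even: 2 divides it.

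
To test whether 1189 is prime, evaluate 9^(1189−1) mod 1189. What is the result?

9^1 ≡ 9 (mod 1189)
9^2 ≡ 9^2 = 81 ≡ 81 (mod 1189)
9^4 ≡ 81^2 = 6561 ≡ 616 (mod 1189)
9^8 ≡ 616^2 = 379456 ≡ 165 (mod 1189)
9^16 ≡ 165^2 = 27225 ≡ 1067 (mod 1189)
9^32 ≡ 1067^2 = 1138489 ≡ 616 (mod 1189)
9^64 ≡ 616^2 = 379456 ≡ 165 (mod 1189)
9^128 ≡ 165^2 = 27225 ≡ 1067 (mod 1189)
9^256 ≡ 1067^2 = 1138489 ≡ 616 (mod 1189)
9^512 ≡ 616^2 = 379456 ≡ 165 (mod 1189)
9^1024 ≡ 165^2 = 27225 ≡ 1067 (mod 1189)
1188 = 1024 + 128 + 32 + 4 in binary powers of 2.
So 9^1188 ≡ 1067 · 1067 · 616 · 616 ≡ 575 (mod 1189).
Since 575 ≠ 1, base 9 is a Fermat witness: 1189 is composite.

575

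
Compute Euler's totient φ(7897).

Factor: 7897 = 53 · 149.
φ(7897) = (53−1) · (149−1) = 52 · 148 = 7696.

7696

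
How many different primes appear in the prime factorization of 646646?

6

646646 = 2 · 323323
323323 = 7 · 46189
46189 = 11 · 4199
4199 = 13 · 323
323 = 17 · 19
646646 = 2 · 7 · 11 · 13 · 17 · 19, which has 6 distinct prime factors.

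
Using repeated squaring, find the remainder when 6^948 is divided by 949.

300

6^1 ≡ 6 (mod 949)
6^2 ≡ 6^2 = 36 ≡ 36 (mod 949)
6^4 ≡ 36^2 = 1296 ≡ 347 (mod 949)
6^8 ≡ 347^2 = 120409 ≡ 835 (mod 949)
6^16 ≡ 835^2 = 697225 ≡ 659 (mod 949)
6^32 ≡ 659^2 = 434281 ≡ 588 (mod 949)
6^64 ≡ 588^2 = 345744 ≡ 308 (mod 949)
6^128 ≡ 308^2 = 94864 ≡ 913 (mod 949)
6^256 ≡ 913^2 = 833569 ≡ 347 (mod 949)
6^512 ≡ 347^2 = 120409 ≡ 835 (mod 949)
948 = 512 + 256 + 128 + 32 + 16 + 4 in binary powers of 2.
So 6^948 ≡ 835 · 347 · 913 · 588 · 659 · 347 ≡ 300 (mod 949).
Since 300 ≠ 1, base 6 is a Fermat witness: 949 is composite.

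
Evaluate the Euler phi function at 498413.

476784

Factor: 498413 = 43 · 67 · 173.
φ(498413) = (43−1) · (67−1) · (173−1) = 42 · 66 · 172 = 476784.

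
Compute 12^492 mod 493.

378

12^1 ≡ 12 (mod 493)
12^2 ≡ 12^2 = 144 ≡ 144 (mod 493)
12^4 ≡ 144^2 = 20736 ≡ 30 (mod 493)
12^8 ≡ 30^2 = 900 ≡ 407 (mod 493)
12^16 ≡ 407^2 = 165649 ≡ 1 (mod 493)
12^32 ≡ 1^2 = 1 ≡ 1 (mod 493)
12^64 ≡ 1^2 = 1 ≡ 1 (mod 493)
12^128 ≡ 1^2 = 1 ≡ 1 (mod 493)
12^256 ≡ 1^2 = 1 ≡ 1 (mod 493)
492 = 256 + 128 + 64 + 32 + 8 + 4 in binary powers of 2.
So 12^492 ≡ 1 · 1 · 1 · 1 · 407 · 30 ≡ 378 (mod 493).
Since 378 ≠ 1, base 12 is a Fermat witness: 493 is composite.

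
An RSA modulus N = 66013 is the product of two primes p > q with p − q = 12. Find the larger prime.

Since p = q + 12, we have 66013 = q(q + 12), so q² + 12q − 66013 = 0.
Discriminant: 12² + 4·66013 = 144 + 264052 = 264196; √264196 = 514.
q = (−12 + 514)/2 = 251, and p = q + 12 = 263.
Check: 251 · 263 = 66013.

263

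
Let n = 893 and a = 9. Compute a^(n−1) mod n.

9^1 ≡ 9 (mod 893)
9^2 ≡ 9^2 = 81 ≡ 81 (mod 893)
9^4 ≡ 81^2 = 6561 ≡ 310 (mod 893)
9^8 ≡ 310^2 = 96100 ≡ 549 (mod 893)
9^16 ≡ 549^2 = 301401 ≡ 460 (mod 893)
9^32 ≡ 460^2 = 211600 ≡ 852 (mod 893)
9^64 ≡ 852^2 = 725904 ≡ 788 (mod 893)
9^128 ≡ 788^2 = 620944 ≡ 309 (mod 893)
9^256 ≡ 309^2 = 95481 ≡ 823 (mod 893)
9^512 ≡ 823^2 = 677329 ≡ 435 (mod 893)
892 = 512 + 256 + 64 + 32 + 16 + 8 + 4 in binary powers of 2.
So 9^892 ≡ 435 · 823 · 788 · 852 · 460 · 549 · 310 ≡ 788 (mod 893).
Since 788 ≠ 1, base 9 is a Fermat witness: 893 is composite.

788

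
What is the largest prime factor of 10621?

43

10621 = 13 · 817
817 = 19 · 43
43 is prime.
So 10621 = 13 · 19 · 43; the largest prime factor is 43.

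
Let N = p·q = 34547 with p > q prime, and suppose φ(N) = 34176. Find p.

φ(n) = (p−1)(q−1) = n − (p+q) + 1, so p + q = 34547 − 34176 + 1 = 372.
p and q are the roots of t² − 372t + 34547 = 0.
Discriminant: 372² − 4·34547 = 138384 − 138188 = 196; √196 = 14.
q = (372 − 14)/2 = 179, p = (372 + 14)/2 = 193.
Check: 179 · 193 = 34547.

193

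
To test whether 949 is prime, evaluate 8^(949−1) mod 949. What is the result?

8^1 ≡ 8 (mod 949)
8^2 ≡ 8^2 = 64 ≡ 64 (mod 949)
8^4 ≡ 64^2 = 4096 ≡ 300 (mod 949)
8^8 ≡ 300^2 = 90000 ≡ 794 (mod 949)
8^16 ≡ 794^2 = 630436 ≡ 300 (mod 949)
8^32 ≡ 300^2 = 90000 ≡ 794 (mod 949)
8^64 ≡ 794^2 = 630436 ≡ 300 (mod 949)
8^128 ≡ 300^2 = 90000 ≡ 794 (mod 949)
8^256 ≡ 794^2 = 630436 ≡ 300 (mod 949)
8^512 ≡ 300^2 = 90000 ≡ 794 (mod 949)
948 = 512 + 256 + 128 + 32 + 16 + 4 in binary powers of 2.
So 8^948 ≡ 794 · 300 · 794 · 794 · 300 · 300 ≡ 1 (mod 949).
Since the result is 1, base 8 gives no evidence that 949 is composite.

1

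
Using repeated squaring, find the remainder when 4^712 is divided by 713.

4^1 ≡ 4 (mod 713)
4^2 ≡ 4^2 = 16 ≡ 16 (mod 713)
4^4 ≡ 16^2 = 256 ≡ 256 (mod 713)
4^8 ≡ 256^2 = 65536 ≡ 653 (mod 713)
4^16 ≡ 653^2 = 426409 ≡ 35 (mod 713)
4^32 ≡ 35^2 = 1225 ≡ 512 (mod 713)
4^64 ≡ 512^2 = 262144 ≡ 473 (mod 713)
4^128 ≡ 473^2 = 223729 ≡ 560 (mod 713)
4^256 ≡ 560^2 = 313600 ≡ 593 (mod 713)
4^512 ≡ 593^2 = 351649 ≡ 140 (mod 713)
712 = 512 + 128 + 64 + 8 in binary powers of 2.
So 4^712 ≡ 140 · 560 · 473 · 653 ≡ 78 (mod 713).
Since 78 ≠ 1, base 4 is a Fermat witness: 713 is composite.

78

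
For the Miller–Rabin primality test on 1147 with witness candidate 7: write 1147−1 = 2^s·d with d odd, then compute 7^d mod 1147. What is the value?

1147 − 1 = 1146 = 2^1 · 573, so d = 573.
7^1 ≡ 7 (mod 1147)
7^2 ≡ 7^2 = 49 ≡ 49 (mod 1147)
7^4 ≡ 49^2 = 2401 ≡ 107 (mod 1147)
7^8 ≡ 107^2 = 11449 ≡ 1126 (mod 1147)
7^16 ≡ 1126^2 = 1267876 ≡ 441 (mod 1147)
7^32 ≡ 441^2 = 194481 ≡ 638 (mod 1147)
7^64 ≡ 638^2 = 407044 ≡ 1006 (mod 1147)
7^128 ≡ 1006^2 = 1012036 ≡ 382 (mod 1147)
7^256 ≡ 382^2 = 145924 ≡ 255 (mod 1147)
7^512 ≡ 255^2 = 65025 ≡ 793 (mod 1147)
573 = 512 + 32 + 16 + 8 + 4 + 1 in binary powers of 2.
So 7^573 ≡ 793 · 638 · 441 · 1126 · 107 · 7 ≡ 1025 (mod 1147).
Squaring chain: 1025; never reaches −1, so base 7 is a Miller–Rabin witness that 1147 is composite.

1025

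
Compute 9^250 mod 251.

9^1 ≡ 9 (mod 251)
9^2 ≡ 9^2 = 81 ≡ 81 (mod 251)
9^4 ≡ 81^2 = 6561 ≡ 35 (mod 251)
9^8 ≡ 35^2 = 1225 ≡ 221 (mod 251)
9^16 ≡ 221^2 = 48841 ≡ 147 (mod 251)
9^32 ≡ 147^2 = 21609 ≡ 23 (mod 251)
9^64 ≡ 23^2 = 529 ≡ 27 (mod 251)
9^128 ≡ 27^2 = 729 ≡ 227 (mod 251)
250 = 128 + 64 + 32 + 16 + 8 + 2 in binary powers of 2.
So 9^250 ≡ 227 · 27 · 23 · 147 · 221 · 81 ≡ 1 (mod 251).
Since the result is 1, base 9 gives no evidence that 251 is composite.

1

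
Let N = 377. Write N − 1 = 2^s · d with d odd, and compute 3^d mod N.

308

377 − 1 = 376 = 2^3 · 47, so d = 47.
3^1 ≡ 3 (mod 377)
3^2 ≡ 3^2 = 9 ≡ 9 (mod 377)
3^4 ≡ 9^2 = 81 ≡ 81 (mod 377)
3^8 ≡ 81^2 = 6561 ≡ 152 (mod 377)
3^16 ≡ 152^2 = 23104 ≡ 107 (mod 377)
3^32 ≡ 107^2 = 11449 ≡ 139 (mod 377)
47 = 32 + 8 + 4 + 2 + 1 in binary powers of 2.
So 3^47 ≡ 139 · 152 · 81 · 9 · 3 ≡ 308 (mod 377).
Squaring chain: 308 → 237 → 373; never reaches −1, so base 3 is a Miller–Rabin witness that 377 is composite.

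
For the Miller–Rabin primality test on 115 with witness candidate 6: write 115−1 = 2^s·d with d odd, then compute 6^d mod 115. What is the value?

115 − 1 = 114 = 2^1 · 57, so d = 57.
6^1 ≡ 6 (mod 115)
6^2 ≡ 6^2 = 36 ≡ 36 (mod 115)
6^4 ≡ 36^2 = 1296 ≡ 31 (mod 115)
6^8 ≡ 31^2 = 961 ≡ 41 (mod 115)
6^16 ≡ 41^2 = 1681 ≡ 71 (mod 115)
6^32 ≡ 71^2 = 5041 ≡ 96 (mod 115)
57 = 32 + 16 + 8 + 1 in binary powers of 2.
So 6^57 ≡ 96 · 71 · 41 · 6 ≡ 36 (mod 115).
Squaring chain: 36; never reaches −1, so base 6 is a Miller–Rabin witness that 115 is composite.

36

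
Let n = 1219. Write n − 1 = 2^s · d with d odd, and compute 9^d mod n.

282

1219 − 1 = 1218 = 2^1 · 609, so d = 609.
9^1 ≡ 9 (mod 1219)
9^2 ≡ 9^2 = 81 ≡ 81 (mod 1219)
9^4 ≡ 81^2 = 6561 ≡ 466 (mod 1219)
9^8 ≡ 466^2 = 217156 ≡ 174 (mod 1219)
9^16 ≡ 174^2 = 30276 ≡ 1020 (mod 1219)
9^32 ≡ 1020^2 = 1040400 ≡ 593 (mod 1219)
9^64 ≡ 593^2 = 351649 ≡ 577 (mod 1219)
9^128 ≡ 577^2 = 332929 ≡ 142 (mod 1219)
9^256 ≡ 142^2 = 20164 ≡ 660 (mod 1219)
9^512 ≡ 660^2 = 435600 ≡ 417 (mod 1219)
609 = 512 + 64 + 32 + 1 in binary powers of 2.
So 9^609 ≡ 417 · 577 · 593 · 9 ≡ 282 (mod 1219).
Squaring chain: 282; never reaches −1, so base 9 is a Miller–Rabin witness that 1219 is composite.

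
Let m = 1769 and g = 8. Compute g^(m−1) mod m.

935

8^1 ≡ 8 (mod 1769)
8^2 ≡ 8^2 = 64 ≡ 64 (mod 1769)
8^4 ≡ 64^2 = 4096 ≡ 558 (mod 1769)
8^8 ≡ 558^2 = 311364 ≡ 20 (mod 1769)
8^16 ≡ 20^2 = 400 ≡ 400 (mod 1769)
8^32 ≡ 400^2 = 160000 ≡ 790 (mod 1769)
8^64 ≡ 790^2 = 624100 ≡ 1412 (mod 1769)
8^128 ≡ 1412^2 = 1993744 ≡ 81 (mod 1769)
8^256 ≡ 81^2 = 6561 ≡ 1254 (mod 1769)
8^512 ≡ 1254^2 = 1572516 ≡ 1644 (mod 1769)
8^1024 ≡ 1644^2 = 2702736 ≡ 1473 (mod 1769)
1768 = 1024 + 512 + 128 + 64 + 32 + 8 in binary powers of 2.
So 8^1768 ≡ 1473 · 1644 · 81 · 1412 · 790 · 20 ≡ 935 (mod 1769).
Since 935 ≠ 1, base 8 is a Fermat witness: 1769 is composite.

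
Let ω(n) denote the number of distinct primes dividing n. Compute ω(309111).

5

309111 = 3 · 103037
103037 = 11 · 9367
9367 = 17 · 551
551 = 19 · 29
309111 = 3 · 11 · 17 · 19 · 29, which has 5 distinct prime factors.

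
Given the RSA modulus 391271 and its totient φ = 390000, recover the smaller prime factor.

φ(n) = (p−1)(q−1) = n − (p+q) + 1, so p + q = 391271 − 390000 + 1 = 1272.
p and q are the roots of t² − 1272t + 391271 = 0.
Discriminant: 1272² − 4·391271 = 1617984 − 1565084 = 52900; √52900 = 230.
q = (1272 − 230)/2 = 521, p = (1272 + 230)/2 = 751.
Check: 521 · 751 = 391271.

521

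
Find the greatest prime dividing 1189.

1189 = 29 · 41
41 is prime.
So 1189 = 29 · 41; the largest prime factor is 41.

41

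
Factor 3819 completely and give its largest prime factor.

3819 = 3 · 1273
1273 = 19 · 67
67 is prime.
So 3819 = 3 · 19 · 67; the largest prime factor is 67.

67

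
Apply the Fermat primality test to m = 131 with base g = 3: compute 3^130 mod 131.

1

3^1 ≡ 3 (mod 131)
3^2 ≡ 3^2 = 9 ≡ 9 (mod 131)
3^4 ≡ 9^2 = 81 ≡ 81 (mod 131)
3^8 ≡ 81^2 = 6561 ≡ 11 (mod 131)
3^16 ≡ 11^2 = 121 ≡ 121 (mod 131)
3^32 ≡ 121^2 = 14641 ≡ 100 (mod 131)
3^64 ≡ 100^2 = 10000 ≡ 44 (mod 131)
3^128 ≡ 44^2 = 1936 ≡ 102 (mod 131)
130 = 128 + 2 in binary powers of 2.
So 3^130 ≡ 102 · 9 ≡ 1 (mod 131).
Since the result is 1, base 3 gives no evidence that 131 is composite.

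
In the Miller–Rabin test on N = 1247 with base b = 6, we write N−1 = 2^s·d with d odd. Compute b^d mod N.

1247 − 1 = 1246 = 2^1 · 623, so d = 623.
6^1 ≡ 6 (mod 1247)
6^2 ≡ 6^2 = 36 ≡ 36 (mod 1247)
6^4 ≡ 36^2 = 1296 ≡ 49 (mod 1247)
6^8 ≡ 49^2 = 2401 ≡ 1154 (mod 1247)
6^16 ≡ 1154^2 = 1331716 ≡ 1167 (mod 1247)
6^32 ≡ 1167^2 = 1361889 ≡ 165 (mod 1247)
6^64 ≡ 165^2 = 27225 ≡ 1038 (mod 1247)
6^128 ≡ 1038^2 = 1077444 ≡ 36 (mod 1247)
6^256 ≡ 36^2 = 1296 ≡ 49 (mod 1247)
6^512 ≡ 49^2 = 2401 ≡ 1154 (mod 1247)
623 = 512 + 64 + 32 + 8 + 4 + 2 + 1 in binary powers of 2.
So 6^623 ≡ 1154 · 1038 · 165 · 1154 · 49 · 36 · 6 ≡ 724 (mod 1247).
Squaring chain: 724; never reaches −1, so base 6 is a Miller–Rabin witness that 1247 is composite.

724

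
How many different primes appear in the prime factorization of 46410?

6

46410 = 2 · 23205
23205 = 3 · 7735
7735 = 5 · 1547
1547 = 7 · 221
221 = 13 · 17
46410 = 2 · 3 · 5 · 7 · 13 · 17, which has 6 distinct prime factors.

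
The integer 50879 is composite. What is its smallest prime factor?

50879 is odd.
Digit sum 29, not divisible by 3.
Ends in 9: not divisible by 5.
7: 50879 = 7·7268 + 3
11: 50879 = 11·4625 + 4
13: 50879 = 13·3913 + 10
17: 50879 = 17·2992 + 15
19: 50879 = 19·2677 + 16
23: 50879 = 23·2212 + 3
29: 50879 = 29·1754 + 13
31: 50879 = 31·1641 + 8
37: 50879 = 37·1375 + 4
41: 50879 = 41·1240 + 39
43: 50879 = 43·1183 + 10
47: 50879 = 47·1082 + 25
53: 50879 = 53·959 + 52
59: 50879 = 59·862 + 21
61: 50879 = 61·834 + 5
67: 50879 = 67·759 + 26
71: 50879 = 71·716 + 43
73: 50879 = 73·696 + 71
79: 50879 = 79·644 + 3
83: 50879 = 83·613

83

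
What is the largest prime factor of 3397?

3397 = 43 · 79
79 is prime.
So 3397 = 43 · 79; the largest prime factor is 79.

79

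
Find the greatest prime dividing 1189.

1189 = 29 · 41
41 is prime.
So 1189 = 29 · 41; the largest prime factor is 41.

41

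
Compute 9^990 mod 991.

9^1 ≡ 9 (mod 991)
9^2 ≡ 9^2 = 81 ≡ 81 (mod 991)
9^4 ≡ 81^2 = 6561 ≡ 615 (mod 991)
9^8 ≡ 615^2 = 378225 ≡ 654 (mod 991)
9^16 ≡ 654^2 = 427716 ≡ 595 (mod 991)
9^32 ≡ 595^2 = 354025 ≡ 238 (mod 991)
9^64 ≡ 238^2 = 56644 ≡ 157 (mod 991)
9^128 ≡ 157^2 = 24649 ≡ 865 (mod 991)
9^256 ≡ 865^2 = 748225 ≡ 20 (mod 991)
9^512 ≡ 20^2 = 400 ≡ 400 (mod 991)
990 = 512 + 256 + 128 + 64 + 16 + 8 + 4 + 2 in binary powers of 2.
So 9^990 ≡ 400 · 20 · 865 · 157 · 595 · 654 · 615 · 81 ≡ 1 (mod 991).
Since the result is 1, base 9 gives no evidence that 991 is composite.

1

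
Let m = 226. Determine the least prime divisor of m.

226 is even: 2 divides it.

2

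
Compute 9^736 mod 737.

350

9^1 ≡ 9 (mod 737)
9^2 ≡ 9^2 = 81 ≡ 81 (mod 737)
9^4 ≡ 81^2 = 6561 ≡ 665 (mod 737)
9^8 ≡ 665^2 = 442225 ≡ 25 (mod 737)
9^16 ≡ 25^2 = 625 ≡ 625 (mod 737)
9^32 ≡ 625^2 = 390625 ≡ 15 (mod 737)
9^64 ≡ 15^2 = 225 ≡ 225 (mod 737)
9^128 ≡ 225^2 = 50625 ≡ 509 (mod 737)
9^256 ≡ 509^2 = 259081 ≡ 394 (mod 737)
9^512 ≡ 394^2 = 155236 ≡ 466 (mod 737)
736 = 512 + 128 + 64 + 32 in binary powers of 2.
So 9^736 ≡ 466 · 509 · 225 · 15 ≡ 350 (mod 737).
Since 350 ≠ 1, base 9 is a Fermat witness: 737 is composite.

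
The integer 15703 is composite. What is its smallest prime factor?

15703 is odd.
Digit sum 16, not divisible by 3.
Ends in 3: not divisible by 5.
7: 15703 = 7·2243 + 2
11: 15703 = 11·1427 + 6
13: 15703 = 13·1207 + 12
17: 15703 = 17·923 + 12
19: 15703 = 19·826 + 9
23: 15703 = 23·682 + 17
29: 15703 = 29·541 + 14
31: 15703 = 31·506 + 17
37: 15703 = 37·424 + 15
41: 15703 = 41·383

41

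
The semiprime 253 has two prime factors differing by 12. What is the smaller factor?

Since p = q + 12, we have 253 = q(q + 12), so q² + 12q − 253 = 0.
Discriminant: 12² + 4·253 = 144 + 1012 = 1156; √1156 = 34.
q = (−12 + 34)/2 = 11, and p = q + 12 = 23.
Check: 11 · 23 = 253.

11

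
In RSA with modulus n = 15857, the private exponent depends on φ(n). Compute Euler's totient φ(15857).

Factor: 15857 = 101 · 157.
φ(15857) = (101−1) · (157−1) = 100 · 156 = 15600.

15600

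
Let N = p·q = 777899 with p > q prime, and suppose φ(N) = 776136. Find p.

887

φ(n) = (p−1)(q−1) = n − (p+q) + 1, so p + q = 777899 − 776136 + 1 = 1764.
p and q are the roots of t² − 1764t + 777899 = 0.
Discriminant: 1764² − 4·777899 = 3111696 − 3111596 = 100; √100 = 10.
q = (1764 − 10)/2 = 877, p = (1764 + 10)/2 = 887.
Check: 877 · 887 = 777899.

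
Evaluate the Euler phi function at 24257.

Factor: 24257 = 127 · 191.
φ(24257) = (127−1) · (191−1) = 126 · 190 = 23940.

23940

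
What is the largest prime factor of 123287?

97

123287 = 31 · 3977
3977 = 41 · 97
97 is prime.
So 123287 = 31 · 41 · 97; the largest prime factor is 97.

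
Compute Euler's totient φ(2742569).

2679760

Factor: 2742569 = 83 · 173 · 191.
φ(2742569) = (83−1) · (173−1) · (191−1) = 82 · 172 · 190 = 2679760.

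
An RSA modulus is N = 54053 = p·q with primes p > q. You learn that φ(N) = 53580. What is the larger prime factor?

φ(n) = (p−1)(q−1) = n − (p+q) + 1, so p + q = 54053 − 53580 + 1 = 474.
p and q are the roots of t² − 474t + 54053 = 0.
Discriminant: 474² − 4·54053 = 224676 − 216212 = 8464; √8464 = 92.
q = (474 − 92)/2 = 191, p = (474 + 92)/2 = 283.
Check: 191 · 283 = 54053.

283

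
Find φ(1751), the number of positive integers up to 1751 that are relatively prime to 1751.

1632

Factor: 1751 = 17 · 103.
φ(1751) = (17−1) · (103−1) = 16 · 102 = 1632.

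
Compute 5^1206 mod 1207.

5^1 ≡ 5 (mod 1207)
5^2 ≡ 5^2 = 25 ≡ 25 (mod 1207)
5^4 ≡ 25^2 = 625 ≡ 625 (mod 1207)
5^8 ≡ 625^2 = 390625 ≡ 764 (mod 1207)
5^16 ≡ 764^2 = 583696 ≡ 715 (mod 1207)
5^32 ≡ 715^2 = 511225 ≡ 664 (mod 1207)
5^64 ≡ 664^2 = 440896 ≡ 341 (mod 1207)
5^128 ≡ 341^2 = 116281 ≡ 409 (mod 1207)
5^256 ≡ 409^2 = 167281 ≡ 715 (mod 1207)
5^512 ≡ 715^2 = 511225 ≡ 664 (mod 1207)
5^1024 ≡ 664^2 = 440896 ≡ 341 (mod 1207)
1206 = 1024 + 128 + 32 + 16 + 4 + 2 in binary powers of 2.
So 5^1206 ≡ 341 · 409 · 664 · 715 · 625 · 25 ≡ 1141 (mod 1207).
Since 1141 ≠ 1, base 5 is a Fermat witness: 1207 is composite.

1141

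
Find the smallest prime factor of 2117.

2117 is odd.
Digit sum 11, not divisible by 3.
Ends in 7: not divisible by 5.
7: 2117 = 7·302 + 3
11: 2117 = 11·192 + 5
13: 2117 = 13·162 + 11
17: 2117 = 17·124 + 9
19: 2117 = 19·111 + 8
23: 2117 = 23·92 + 1
29: 2117 = 29·73

29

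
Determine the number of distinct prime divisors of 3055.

3

3055 = 5 · 611
611 = 13 · 47
3055 = 5 · 13 · 47, which has 3 distinct prime factors.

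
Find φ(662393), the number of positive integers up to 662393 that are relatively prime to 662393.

Factor: 662393 = 59 · 103 · 109.
φ(662393) = (59−1) · (103−1) · (109−1) = 58 · 102 · 108 = 638928.

638928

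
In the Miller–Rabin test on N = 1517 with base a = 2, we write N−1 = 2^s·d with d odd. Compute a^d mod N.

923

1517 − 1 = 1516 = 2^2 · 379, so d = 379.
2^1 ≡ 2 (mod 1517)
2^2 ≡ 2^2 = 4 ≡ 4 (mod 1517)
2^4 ≡ 4^2 = 16 ≡ 16 (mod 1517)
2^8 ≡ 16^2 = 256 ≡ 256 (mod 1517)
2^16 ≡ 256^2 = 65536 ≡ 305 (mod 1517)
2^32 ≡ 305^2 = 93025 ≡ 488 (mod 1517)
2^64 ≡ 488^2 = 238144 ≡ 1492 (mod 1517)
2^128 ≡ 1492^2 = 2226064 ≡ 625 (mod 1517)
2^256 ≡ 625^2 = 390625 ≡ 756 (mod 1517)
379 = 256 + 64 + 32 + 16 + 8 + 2 + 1 in binary powers of 2.
So 2^379 ≡ 756 · 1492 · 488 · 305 · 256 · 4 · 2 ≡ 923 (mod 1517).
Squaring chain: 923 → 892; never reaches −1, so base 2 is a Miller–Rabin witness that 1517 is composite.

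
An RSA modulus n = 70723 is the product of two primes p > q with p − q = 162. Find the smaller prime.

Since p = q + 162, we have 70723 = q(q + 162), so q² + 162q − 70723 = 0.
Discriminant: 162² + 4·70723 = 26244 + 282892 = 309136; √309136 = 556.
q = (−162 + 556)/2 = 197, and p = q + 162 = 359.
Check: 197 · 359 = 70723.

197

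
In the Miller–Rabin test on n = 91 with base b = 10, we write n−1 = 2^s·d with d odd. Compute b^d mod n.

90

91 − 1 = 90 = 2^1 · 45, so d = 45.
10^1 ≡ 10 (mod 91)
10^2 ≡ 10^2 = 100 ≡ 9 (mod 91)
10^4 ≡ 9^2 = 81 ≡ 81 (mod 91)
10^8 ≡ 81^2 = 6561 ≡ 9 (mod 91)
10^16 ≡ 9^2 = 81 ≡ 81 (mod 91)
10^32 ≡ 81^2 = 6561 ≡ 9 (mod 91)
45 = 32 + 8 + 4 + 1 in binary powers of 2.
So 10^45 ≡ 9 · 9 · 81 · 10 ≡ 90 (mod 91).
Since 10^d ≡ 90 (mod 91), base 10 does not prove 91 composite.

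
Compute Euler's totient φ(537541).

517440

Factor: 537541 = 67 · 71 · 113.
φ(537541) = (67−1) · (71−1) · (113−1) = 66 · 70 · 112 = 517440.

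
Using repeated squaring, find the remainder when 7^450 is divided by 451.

419

7^1 ≡ 7 (mod 451)
7^2 ≡ 7^2 = 49 ≡ 49 (mod 451)
7^4 ≡ 49^2 = 2401 ≡ 146 (mod 451)
7^8 ≡ 146^2 = 21316 ≡ 119 (mod 451)
7^16 ≡ 119^2 = 14161 ≡ 180 (mod 451)
7^32 ≡ 180^2 = 32400 ≡ 379 (mod 451)
7^64 ≡ 379^2 = 143641 ≡ 223 (mod 451)
7^128 ≡ 223^2 = 49729 ≡ 119 (mod 451)
7^256 ≡ 119^2 = 14161 ≡ 180 (mod 451)
450 = 256 + 128 + 64 + 2 in binary powers of 2.
So 7^450 ≡ 180 · 119 · 223 · 49 ≡ 419 (mod 451).
Since 419 ≠ 1, base 7 is a Fermat witness: 451 is composite.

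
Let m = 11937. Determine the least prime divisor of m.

3

11937 is odd.
Digit sum 21, divisible by 3.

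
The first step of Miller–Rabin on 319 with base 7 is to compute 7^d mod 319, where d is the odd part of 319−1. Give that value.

74

319 − 1 = 318 = 2^1 · 159, so d = 159.
7^1 ≡ 7 (mod 319)
7^2 ≡ 7^2 = 49 ≡ 49 (mod 319)
7^4 ≡ 49^2 = 2401 ≡ 168 (mod 319)
7^8 ≡ 168^2 = 28224 ≡ 152 (mod 319)
7^16 ≡ 152^2 = 23104 ≡ 136 (mod 319)
7^32 ≡ 136^2 = 18496 ≡ 313 (mod 319)
7^64 ≡ 313^2 = 97969 ≡ 36 (mod 319)
7^128 ≡ 36^2 = 1296 ≡ 20 (mod 319)
159 = 128 + 16 + 8 + 4 + 2 + 1 in binary powers of 2.
So 7^159 ≡ 20 · 136 · 152 · 168 · 49 · 7 ≡ 74 (mod 319).
Squaring chain: 74; never reaches −1, so base 7 is a Miller–Rabin witness that 319 is composite.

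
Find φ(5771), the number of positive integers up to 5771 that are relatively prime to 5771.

Factor: 5771 = 29 · 199.
φ(5771) = (29−1) · (199−1) = 28 · 198 = 5544.

5544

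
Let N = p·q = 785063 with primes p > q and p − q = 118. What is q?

829

Since p = q + 118, we have 785063 = q(q + 118), so q² + 118q − 785063 = 0.
Discriminant: 118² + 4·785063 = 13924 + 3140252 = 3154176; √3154176 = 1776.
q = (−118 + 1776)/2 = 829, and p = q + 118 = 947.
Check: 829 · 947 = 785063.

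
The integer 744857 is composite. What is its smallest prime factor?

19

744857 is odd.
Digit sum 35, not divisible by 3.
Ends in 7: not divisible by 5.
7: 744857 = 7·106408 + 1
11: 744857 = 11·67714 + 3
13: 744857 = 13·57296 + 9
17: 744857 = 17·43815 + 2
19: 744857 = 19·39203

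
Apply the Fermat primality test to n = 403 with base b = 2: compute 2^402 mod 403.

2^1 ≡ 2 (mod 403)
2^2 ≡ 2^2 = 4 ≡ 4 (mod 403)
2^4 ≡ 4^2 = 16 ≡ 16 (mod 403)
2^8 ≡ 16^2 = 256 ≡ 256 (mod 403)
2^16 ≡ 256^2 = 65536 ≡ 250 (mod 403)
2^32 ≡ 250^2 = 62500 ≡ 35 (mod 403)
2^64 ≡ 35^2 = 1225 ≡ 16 (mod 403)
2^128 ≡ 16^2 = 256 ≡ 256 (mod 403)
2^256 ≡ 256^2 = 65536 ≡ 250 (mod 403)
402 = 256 + 128 + 16 + 2 in binary powers of 2.
So 2^402 ≡ 250 · 256 · 250 · 4 ≡ 376 (mod 403).
Since 376 ≠ 1, base 2 is a Fermat witness: 403 is composite.

376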